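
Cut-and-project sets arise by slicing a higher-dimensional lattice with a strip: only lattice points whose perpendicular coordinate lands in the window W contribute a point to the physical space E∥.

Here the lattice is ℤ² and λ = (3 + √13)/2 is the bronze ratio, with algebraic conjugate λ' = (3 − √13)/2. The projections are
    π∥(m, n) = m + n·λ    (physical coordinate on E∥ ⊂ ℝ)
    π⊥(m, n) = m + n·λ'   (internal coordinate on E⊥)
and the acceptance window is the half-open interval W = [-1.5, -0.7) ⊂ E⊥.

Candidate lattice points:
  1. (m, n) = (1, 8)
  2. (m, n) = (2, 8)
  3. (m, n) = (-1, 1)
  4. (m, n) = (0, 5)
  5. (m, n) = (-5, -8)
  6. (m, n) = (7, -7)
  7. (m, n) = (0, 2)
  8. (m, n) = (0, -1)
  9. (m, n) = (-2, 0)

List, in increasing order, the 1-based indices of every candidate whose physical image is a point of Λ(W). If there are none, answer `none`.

1, 3

λ' = (3−√13)/2 ≈ -0.3028.
[1] lift (1,8): star map gives -1.4222; window check -1.5 ≤ -1.4222 < -0.7 is true → IN Λ
[2] lift (2,8): star map gives -0.4222; window check -1.5 ≤ -0.4222 < -0.7 is false → out
[3] lift (-1,1): star map gives -1.3028; window check -1.5 ≤ -1.3028 < -0.7 is true → IN Λ
[4] lift (0,5): star map gives -1.5139; window check -1.5 ≤ -1.5139 < -0.7 is false → out
[5] lift (-5,-8): star map gives -2.5778; window check -1.5 ≤ -2.5778 < -0.7 is false → out
[6] lift (7,-7): star map gives 9.1194; window check -1.5 ≤ 9.1194 < -0.7 is false → out
[7] lift (0,2): star map gives -0.6056; window check -1.5 ≤ -0.6056 < -0.7 is false → out
[8] lift (0,-1): star map gives 0.3028; window check -1.5 ≤ 0.3028 < -0.7 is false → out
[9] lift (-2,0): star map gives -2.0000; window check -1.5 ≤ -2.0000 < -0.7 is false → out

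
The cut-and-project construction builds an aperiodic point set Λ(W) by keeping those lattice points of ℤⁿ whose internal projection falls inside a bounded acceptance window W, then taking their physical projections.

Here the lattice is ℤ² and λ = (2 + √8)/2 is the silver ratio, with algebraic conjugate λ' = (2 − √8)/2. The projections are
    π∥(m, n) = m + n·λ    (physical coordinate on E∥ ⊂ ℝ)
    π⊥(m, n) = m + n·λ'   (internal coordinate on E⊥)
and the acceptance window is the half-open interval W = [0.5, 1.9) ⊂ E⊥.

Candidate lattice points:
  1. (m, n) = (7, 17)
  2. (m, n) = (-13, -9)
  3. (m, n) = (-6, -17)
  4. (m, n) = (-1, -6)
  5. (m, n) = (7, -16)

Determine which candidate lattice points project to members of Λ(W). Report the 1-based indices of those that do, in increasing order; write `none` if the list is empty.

Compute λ' = (2−√8)/2 = -0.4142, so π⊥(m,n) = m -0.4142·n.
[1] lift (7,17): star map gives -0.0416; window check 0.5 ≤ -0.0416 < 1.9 is false → out
[2] lift (-13,-9): star map gives -9.2721; window check 0.5 ≤ -9.2721 < 1.9 is false → out
[3] lift (-6,-17): star map gives 1.0416; window check 0.5 ≤ 1.0416 < 1.9 is true → IN Λ
[4] lift (-1,-6): star map gives 1.4853; window check 0.5 ≤ 1.4853 < 1.9 is true → IN Λ
[5] lift (7,-16): star map gives 13.6274; window check 0.5 ≤ 13.6274 < 1.9 is false → out

3, 4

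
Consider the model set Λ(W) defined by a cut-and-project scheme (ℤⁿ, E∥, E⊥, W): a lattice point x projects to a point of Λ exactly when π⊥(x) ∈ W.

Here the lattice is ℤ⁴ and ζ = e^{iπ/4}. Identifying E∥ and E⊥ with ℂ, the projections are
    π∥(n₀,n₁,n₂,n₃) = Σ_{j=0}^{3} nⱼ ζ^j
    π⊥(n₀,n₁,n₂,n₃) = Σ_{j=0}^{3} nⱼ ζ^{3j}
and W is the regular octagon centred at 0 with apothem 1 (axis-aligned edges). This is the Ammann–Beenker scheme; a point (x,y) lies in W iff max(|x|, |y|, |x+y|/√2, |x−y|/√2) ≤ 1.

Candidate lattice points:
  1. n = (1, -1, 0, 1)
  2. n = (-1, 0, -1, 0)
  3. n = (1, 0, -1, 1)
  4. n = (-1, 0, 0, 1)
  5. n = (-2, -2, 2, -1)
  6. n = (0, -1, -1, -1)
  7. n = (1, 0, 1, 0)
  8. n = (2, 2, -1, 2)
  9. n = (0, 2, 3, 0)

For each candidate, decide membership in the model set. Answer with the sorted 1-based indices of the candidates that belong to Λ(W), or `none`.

4, 6

π⊥(n) = n₀ + n₁ζ³ + n₂ζ⁶ + n₃ζ⁹ where ζ = e^{iπ/4}.
candidate 1: n = (1, -1, 0, 1) → π⊥ ≈ (+2.414214, +0.000000); max(|x|,|y|,|x±y|/√2) = 2.414214 > 1 ⇒ ∉ W
candidate 2: n = (-1, 0, -1, 0) → π⊥ ≈ (-1.000000, +1.000000); max(|x|,|y|,|x±y|/√2) = 1.414214 > 1 ⇒ ∉ W
candidate 3: n = (1, 0, -1, 1) → π⊥ ≈ (+1.707107, +1.707107); max(|x|,|y|,|x±y|/√2) = 2.414214 > 1 ⇒ ∉ W
candidate 4: n = (-1, 0, 0, 1) → π⊥ ≈ (-0.292893, +0.707107); max(|x|,|y|,|x±y|/√2) = 0.707107 ≤ 1 ⇒ ∈ W
candidate 5: n = (-2, -2, 2, -1) → π⊥ ≈ (-1.292893, -4.121320); max(|x|,|y|,|x±y|/√2) = 4.121320 > 1 ⇒ ∉ W
candidate 6: n = (0, -1, -1, -1) → π⊥ ≈ (+0.000000, -0.414214); max(|x|,|y|,|x±y|/√2) = 0.414214 ≤ 1 ⇒ ∈ W
candidate 7: n = (1, 0, 1, 0) → π⊥ ≈ (+1.000000, -1.000000); max(|x|,|y|,|x±y|/√2) = 1.414214 > 1 ⇒ ∉ W
candidate 8: n = (2, 2, -1, 2) → π⊥ ≈ (+2.000000, +3.828427); max(|x|,|y|,|x±y|/√2) = 4.121320 > 1 ⇒ ∉ W
candidate 9: n = (0, 2, 3, 0) → π⊥ ≈ (-1.414214, -1.585786); max(|x|,|y|,|x±y|/√2) = 2.121320 > 1 ⇒ ∉ W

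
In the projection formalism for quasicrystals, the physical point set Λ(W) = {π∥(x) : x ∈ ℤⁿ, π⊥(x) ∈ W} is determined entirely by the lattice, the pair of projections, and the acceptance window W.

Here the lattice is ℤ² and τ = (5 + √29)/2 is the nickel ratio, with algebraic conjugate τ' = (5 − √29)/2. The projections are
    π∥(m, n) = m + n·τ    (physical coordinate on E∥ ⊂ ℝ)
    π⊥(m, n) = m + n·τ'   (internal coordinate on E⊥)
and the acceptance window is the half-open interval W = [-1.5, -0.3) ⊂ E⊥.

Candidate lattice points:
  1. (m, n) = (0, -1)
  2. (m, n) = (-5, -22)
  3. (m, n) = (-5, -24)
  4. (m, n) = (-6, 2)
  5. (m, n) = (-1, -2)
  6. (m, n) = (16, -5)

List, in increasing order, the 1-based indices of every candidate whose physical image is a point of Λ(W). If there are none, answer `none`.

Compute τ' = (5−√29)/2 = -0.1926, so π⊥(m,n) = m -0.1926·n.
[1] lift (0,-1): star map gives 0.1926; window check -1.5 ≤ 0.1926 < -0.3 is false → out
[2] lift (-5,-22): star map gives -0.7632; window check -1.5 ≤ -0.7632 < -0.3 is true → IN Λ
[3] lift (-5,-24): star map gives -0.3780; window check -1.5 ≤ -0.3780 < -0.3 is true → IN Λ
[4] lift (-6,2): star map gives -6.3852; window check -1.5 ≤ -6.3852 < -0.3 is false → out
[5] lift (-1,-2): star map gives -0.6148; window check -1.5 ≤ -0.6148 < -0.3 is true → IN Λ
[6] lift (16,-5): star map gives 16.9629; window check -1.5 ≤ 16.9629 < -0.3 is false → out

2, 3, 5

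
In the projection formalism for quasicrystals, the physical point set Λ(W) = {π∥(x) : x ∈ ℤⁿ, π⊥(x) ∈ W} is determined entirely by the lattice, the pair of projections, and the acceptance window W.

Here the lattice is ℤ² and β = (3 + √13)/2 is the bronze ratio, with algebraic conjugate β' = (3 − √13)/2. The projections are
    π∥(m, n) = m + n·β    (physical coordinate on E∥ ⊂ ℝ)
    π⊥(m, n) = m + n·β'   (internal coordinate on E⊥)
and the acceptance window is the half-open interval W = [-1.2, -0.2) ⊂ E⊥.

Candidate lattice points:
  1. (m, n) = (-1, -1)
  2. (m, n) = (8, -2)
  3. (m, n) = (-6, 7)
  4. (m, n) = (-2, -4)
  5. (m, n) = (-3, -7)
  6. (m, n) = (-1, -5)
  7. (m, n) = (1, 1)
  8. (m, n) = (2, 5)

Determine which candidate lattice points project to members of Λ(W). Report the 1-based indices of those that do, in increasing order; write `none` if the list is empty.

Compute β' = (3−√13)/2 = -0.3028, so π⊥(m,n) = m -0.3028·n.
candidate 1: (m,n)=(-1,-1) → π∥ = -1-1·β ≈ -4.3028, π⊥ = -1-1·β' ≈ -0.6972 ∈ [-1.2, -0.2) ⇒ IN Λ
candidate 2: (m,n)=(8,-2) → π∥ = 8-2·β ≈ 1.3944, π⊥ = 8-2·β' ≈ 8.6056 ∉ [-1.2, -0.2) ⇒ out
candidate 3: (m,n)=(-6,7) → π∥ = -6+7·β ≈ 17.1194, π⊥ = -6+7·β' ≈ -8.1194 ∉ [-1.2, -0.2) ⇒ out
candidate 4: (m,n)=(-2,-4) → π∥ = -2-4·β ≈ -15.2111, π⊥ = -2-4·β' ≈ -0.7889 ∈ [-1.2, -0.2) ⇒ IN Λ
candidate 5: (m,n)=(-3,-7) → π∥ = -3-7·β ≈ -26.1194, π⊥ = -3-7·β' ≈ -0.8806 ∈ [-1.2, -0.2) ⇒ IN Λ
candidate 6: (m,n)=(-1,-5) → π∥ = -1-5·β ≈ -17.5139, π⊥ = -1-5·β' ≈ 0.5139 ∉ [-1.2, -0.2) ⇒ out
candidate 7: (m,n)=(1,1) → π∥ = 1+1·β ≈ 4.3028, π⊥ = 1+1·β' ≈ 0.6972 ∉ [-1.2, -0.2) ⇒ out
candidate 8: (m,n)=(2,5) → π∥ = 2+5·β ≈ 18.5139, π⊥ = 2+5·β' ≈ 0.4861 ∉ [-1.2, -0.2) ⇒ out

1, 4, 5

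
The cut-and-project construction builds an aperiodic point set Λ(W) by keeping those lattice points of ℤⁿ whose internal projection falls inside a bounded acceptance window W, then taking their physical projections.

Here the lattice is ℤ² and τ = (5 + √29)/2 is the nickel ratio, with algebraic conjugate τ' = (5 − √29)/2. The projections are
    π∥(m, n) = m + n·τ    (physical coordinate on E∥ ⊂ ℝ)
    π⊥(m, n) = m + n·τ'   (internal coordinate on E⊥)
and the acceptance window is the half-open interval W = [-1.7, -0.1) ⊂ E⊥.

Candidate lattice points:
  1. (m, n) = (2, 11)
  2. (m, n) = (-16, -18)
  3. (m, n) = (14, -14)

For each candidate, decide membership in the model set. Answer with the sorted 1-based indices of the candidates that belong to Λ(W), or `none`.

Numerically τ ≈ 5.1926 and τ' = −1/τ ≈ -0.1926.
#1 (2,11): internal coord 2 + (11)·τ' = -0.1184; -0.1184 ∈ [-1.7, -0.1) → IN Λ
#2 (-16,-18): internal coord -16 + (-18)·τ' = -12.5335; -12.5335 ∉ [-1.7, -0.1) → out
#3 (14,-14): internal coord 14 + (-14)·τ' = +16.6962; +16.6962 ∉ [-1.7, -0.1) → out

1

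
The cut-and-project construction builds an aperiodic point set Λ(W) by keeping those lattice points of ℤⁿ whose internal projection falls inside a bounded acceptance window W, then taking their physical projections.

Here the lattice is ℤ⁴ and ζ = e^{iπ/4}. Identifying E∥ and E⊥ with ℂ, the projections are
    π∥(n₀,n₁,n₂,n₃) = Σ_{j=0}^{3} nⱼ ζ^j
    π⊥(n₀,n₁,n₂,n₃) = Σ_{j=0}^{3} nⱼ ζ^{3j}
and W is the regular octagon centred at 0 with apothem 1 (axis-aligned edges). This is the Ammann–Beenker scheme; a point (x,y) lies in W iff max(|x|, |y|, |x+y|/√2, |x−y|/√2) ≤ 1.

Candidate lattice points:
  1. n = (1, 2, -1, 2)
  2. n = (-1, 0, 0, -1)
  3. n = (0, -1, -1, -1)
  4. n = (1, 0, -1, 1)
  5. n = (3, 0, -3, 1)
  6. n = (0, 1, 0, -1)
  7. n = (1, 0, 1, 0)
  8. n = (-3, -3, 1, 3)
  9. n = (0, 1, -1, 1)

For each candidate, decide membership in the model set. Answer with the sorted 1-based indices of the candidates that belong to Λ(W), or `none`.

With ζ = e^{iπ/4} the internal vectors are ζ^0,ζ^3,ζ^6,ζ^9.
candidate 1: n = (1, 2, -1, 2) → π⊥ ≈ (+1.000000, +3.828427); max(|x|,|y|,|x±y|/√2) = 3.828427 > 1 ⇒ ∉ W
candidate 2: n = (-1, 0, 0, -1) → π⊥ ≈ (-1.707107, -0.707107); max(|x|,|y|,|x±y|/√2) = 1.707107 > 1 ⇒ ∉ W
candidate 3: n = (0, -1, -1, -1) → π⊥ ≈ (+0.000000, -0.414214); max(|x|,|y|,|x±y|/√2) = 0.414214 ≤ 1 ⇒ ∈ W
candidate 4: n = (1, 0, -1, 1) → π⊥ ≈ (+1.707107, +1.707107); max(|x|,|y|,|x±y|/√2) = 2.414214 > 1 ⇒ ∉ W
candidate 5: n = (3, 0, -3, 1) → π⊥ ≈ (+3.707107, +3.707107); max(|x|,|y|,|x±y|/√2) = 5.242641 > 1 ⇒ ∉ W
candidate 6: n = (0, 1, 0, -1) → π⊥ ≈ (-1.414214, +0.000000); max(|x|,|y|,|x±y|/√2) = 1.414214 > 1 ⇒ ∉ W
candidate 7: n = (1, 0, 1, 0) → π⊥ ≈ (+1.000000, -1.000000); max(|x|,|y|,|x±y|/√2) = 1.414214 > 1 ⇒ ∉ W
candidate 8: n = (-3, -3, 1, 3) → π⊥ ≈ (+1.242641, -1.000000); max(|x|,|y|,|x±y|/√2) = 1.585786 > 1 ⇒ ∉ W
candidate 9: n = (0, 1, -1, 1) → π⊥ ≈ (+0.000000, +2.414214); max(|x|,|y|,|x±y|/√2) = 2.414214 > 1 ⇒ ∉ W

3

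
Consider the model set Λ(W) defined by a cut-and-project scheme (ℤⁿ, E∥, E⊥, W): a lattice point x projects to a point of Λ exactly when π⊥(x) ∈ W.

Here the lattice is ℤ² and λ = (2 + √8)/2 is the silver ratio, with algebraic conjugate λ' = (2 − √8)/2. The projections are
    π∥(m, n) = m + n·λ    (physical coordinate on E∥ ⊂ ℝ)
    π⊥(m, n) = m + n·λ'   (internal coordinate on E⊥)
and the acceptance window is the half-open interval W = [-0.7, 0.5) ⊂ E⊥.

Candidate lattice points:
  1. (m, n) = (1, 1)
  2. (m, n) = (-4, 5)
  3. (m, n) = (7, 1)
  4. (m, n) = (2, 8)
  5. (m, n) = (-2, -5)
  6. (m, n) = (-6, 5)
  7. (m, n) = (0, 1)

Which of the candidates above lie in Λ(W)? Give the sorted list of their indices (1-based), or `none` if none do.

5, 7

Compute λ' = (2−√8)/2 = -0.414214, so π⊥(m,n) = m -0.414214·n.
#1 (1,1): internal coord 1 + (1)·λ' = +0.585786; +0.585786 ∉ [-0.7, 0.5) → out
#2 (-4,5): internal coord -4 + (5)·λ' = -6.071068; -6.071068 ∉ [-0.7, 0.5) → out
#3 (7,1): internal coord 7 + (1)·λ' = +6.585786; +6.585786 ∉ [-0.7, 0.5) → out
#4 (2,8): internal coord 2 + (8)·λ' = -1.313708; -1.313708 ∉ [-0.7, 0.5) → out
#5 (-2,-5): internal coord -2 + (-5)·λ' = +0.071068; +0.071068 ∈ [-0.7, 0.5) → IN Λ
#6 (-6,5): internal coord -6 + (5)·λ' = -8.071068; -8.071068 ∉ [-0.7, 0.5) → out
#7 (0,1): internal coord 0 + (1)·λ' = -0.414214; -0.414214 ∈ [-0.7, 0.5) → IN Λ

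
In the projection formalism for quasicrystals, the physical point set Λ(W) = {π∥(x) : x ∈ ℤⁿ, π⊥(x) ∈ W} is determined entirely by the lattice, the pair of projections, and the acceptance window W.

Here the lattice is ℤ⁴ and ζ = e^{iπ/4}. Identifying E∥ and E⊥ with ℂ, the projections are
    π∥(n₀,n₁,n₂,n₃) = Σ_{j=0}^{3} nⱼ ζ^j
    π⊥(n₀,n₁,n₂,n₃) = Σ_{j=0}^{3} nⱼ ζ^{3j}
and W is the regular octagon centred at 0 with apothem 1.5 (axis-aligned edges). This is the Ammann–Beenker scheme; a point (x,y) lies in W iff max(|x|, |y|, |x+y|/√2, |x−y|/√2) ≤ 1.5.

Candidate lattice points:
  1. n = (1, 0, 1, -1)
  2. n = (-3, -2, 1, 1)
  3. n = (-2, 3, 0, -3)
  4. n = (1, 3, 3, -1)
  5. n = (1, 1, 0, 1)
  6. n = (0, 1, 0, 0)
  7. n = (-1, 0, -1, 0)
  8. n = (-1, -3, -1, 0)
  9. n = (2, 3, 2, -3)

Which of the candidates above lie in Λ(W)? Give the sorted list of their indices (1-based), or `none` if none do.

6, 7

Internal map: ζ^{3j} for j=0..3 gives (1,0), (−√2/2,√2/2), (0,−1), (√2/2,√2/2).
#1 (1, 0, 1, -1): internal (0.29289, -1.70711); octagon support 1.70711 vs apothem 1.5 → ∉ W
#2 (-3, -2, 1, 1): internal (-0.87868, -1.70711); octagon support 1.82843 vs apothem 1.5 → ∉ W
#3 (-2, 3, 0, -3): internal (-6.24264, 0.00000); octagon support 6.24264 vs apothem 1.5 → ∉ W
#4 (1, 3, 3, -1): internal (-1.82843, -1.58579); octagon support 2.41421 vs apothem 1.5 → ∉ W
#5 (1, 1, 0, 1): internal (1.00000, 1.41421); octagon support 1.70711 vs apothem 1.5 → ∉ W
#6 (0, 1, 0, 0): internal (-0.70711, 0.70711); octagon support 1.00000 vs apothem 1.5 → ∈ W
#7 (-1, 0, -1, 0): internal (-1.00000, 1.00000); octagon support 1.41421 vs apothem 1.5 → ∈ W
#8 (-1, -3, -1, 0): internal (1.12132, -1.12132); octagon support 1.58579 vs apothem 1.5 → ∉ W
#9 (2, 3, 2, -3): internal (-2.24264, -2.00000); octagon support 3.00000 vs apothem 1.5 → ∉ W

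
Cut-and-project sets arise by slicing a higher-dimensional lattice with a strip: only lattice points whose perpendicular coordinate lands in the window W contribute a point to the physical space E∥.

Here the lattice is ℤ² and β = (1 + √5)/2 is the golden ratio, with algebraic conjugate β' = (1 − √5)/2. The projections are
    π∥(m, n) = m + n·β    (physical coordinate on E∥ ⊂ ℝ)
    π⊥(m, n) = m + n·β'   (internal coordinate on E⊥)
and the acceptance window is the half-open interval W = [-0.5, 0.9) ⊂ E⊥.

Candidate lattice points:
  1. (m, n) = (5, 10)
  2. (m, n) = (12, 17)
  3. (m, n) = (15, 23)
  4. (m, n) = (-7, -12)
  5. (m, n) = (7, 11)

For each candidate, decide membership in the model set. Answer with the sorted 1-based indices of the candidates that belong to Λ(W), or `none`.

3, 4, 5

Compute β' = (1−√5)/2 = -0.618034, so π⊥(m,n) = m -0.618034·n.
candidate 1: (m,n)=(5,10) → π∥ = 5+10·β ≈ 21.180340, π⊥ = 5+10·β' ≈ -1.180340 ∉ [-0.5, 0.9) ⇒ out
candidate 2: (m,n)=(12,17) → π∥ = 12+17·β ≈ 39.506578, π⊥ = 12+17·β' ≈ 1.493422 ∉ [-0.5, 0.9) ⇒ out
candidate 3: (m,n)=(15,23) → π∥ = 15+23·β ≈ 52.214782, π⊥ = 15+23·β' ≈ 0.785218 ∈ [-0.5, 0.9) ⇒ IN Λ
candidate 4: (m,n)=(-7,-12) → π∥ = -7-12·β ≈ -26.416408, π⊥ = -7-12·β' ≈ 0.416408 ∈ [-0.5, 0.9) ⇒ IN Λ
candidate 5: (m,n)=(7,11) → π∥ = 7+11·β ≈ 24.798374, π⊥ = 7+11·β' ≈ 0.201626 ∈ [-0.5, 0.9) ⇒ IN Λ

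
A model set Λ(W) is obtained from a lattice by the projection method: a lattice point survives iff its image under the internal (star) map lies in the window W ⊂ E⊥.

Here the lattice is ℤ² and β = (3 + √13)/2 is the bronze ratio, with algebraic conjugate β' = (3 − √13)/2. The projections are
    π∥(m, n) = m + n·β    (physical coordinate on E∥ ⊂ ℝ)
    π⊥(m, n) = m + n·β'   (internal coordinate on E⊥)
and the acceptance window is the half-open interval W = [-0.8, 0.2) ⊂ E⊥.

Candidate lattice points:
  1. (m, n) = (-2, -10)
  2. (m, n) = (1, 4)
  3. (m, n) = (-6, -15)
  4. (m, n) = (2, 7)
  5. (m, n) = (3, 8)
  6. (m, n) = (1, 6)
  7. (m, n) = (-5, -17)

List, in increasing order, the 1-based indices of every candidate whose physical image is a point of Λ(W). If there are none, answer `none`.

Compute β' = (3−√13)/2 = -0.3028, so π⊥(m,n) = m -0.3028·n.
[1] lift (-2,-10): star map gives 1.0278; window check -0.8 ≤ 1.0278 < 0.2 is false → out
[2] lift (1,4): star map gives -0.2111; window check -0.8 ≤ -0.2111 < 0.2 is true → IN Λ
[3] lift (-6,-15): star map gives -1.4584; window check -0.8 ≤ -1.4584 < 0.2 is false → out
[4] lift (2,7): star map gives -0.1194; window check -0.8 ≤ -0.1194 < 0.2 is true → IN Λ
[5] lift (3,8): star map gives 0.5778; window check -0.8 ≤ 0.5778 < 0.2 is false → out
[6] lift (1,6): star map gives -0.8167; window check -0.8 ≤ -0.8167 < 0.2 is false → out
[7] lift (-5,-17): star map gives 0.1472; window check -0.8 ≤ 0.1472 < 0.2 is true → IN Λ

2, 4, 7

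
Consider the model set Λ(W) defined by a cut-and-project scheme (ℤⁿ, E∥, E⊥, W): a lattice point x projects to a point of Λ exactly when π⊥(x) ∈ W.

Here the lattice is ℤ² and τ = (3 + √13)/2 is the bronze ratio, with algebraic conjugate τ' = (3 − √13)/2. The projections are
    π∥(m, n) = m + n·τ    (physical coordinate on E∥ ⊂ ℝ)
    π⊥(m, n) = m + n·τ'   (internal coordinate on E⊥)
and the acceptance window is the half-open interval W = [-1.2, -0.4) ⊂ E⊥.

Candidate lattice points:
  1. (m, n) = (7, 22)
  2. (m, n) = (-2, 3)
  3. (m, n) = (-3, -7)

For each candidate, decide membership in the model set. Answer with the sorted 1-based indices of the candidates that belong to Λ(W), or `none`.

Compute τ' = (3−√13)/2 = -0.3028, so π⊥(m,n) = m -0.3028·n.
[1] lift (7,22): star map gives 0.3389; window check -1.2 ≤ 0.3389 < -0.4 is false → out
[2] lift (-2,3): star map gives -2.9083; window check -1.2 ≤ -2.9083 < -0.4 is false → out
[3] lift (-3,-7): star map gives -0.8806; window check -1.2 ≤ -0.8806 < -0.4 is true → IN Λ

3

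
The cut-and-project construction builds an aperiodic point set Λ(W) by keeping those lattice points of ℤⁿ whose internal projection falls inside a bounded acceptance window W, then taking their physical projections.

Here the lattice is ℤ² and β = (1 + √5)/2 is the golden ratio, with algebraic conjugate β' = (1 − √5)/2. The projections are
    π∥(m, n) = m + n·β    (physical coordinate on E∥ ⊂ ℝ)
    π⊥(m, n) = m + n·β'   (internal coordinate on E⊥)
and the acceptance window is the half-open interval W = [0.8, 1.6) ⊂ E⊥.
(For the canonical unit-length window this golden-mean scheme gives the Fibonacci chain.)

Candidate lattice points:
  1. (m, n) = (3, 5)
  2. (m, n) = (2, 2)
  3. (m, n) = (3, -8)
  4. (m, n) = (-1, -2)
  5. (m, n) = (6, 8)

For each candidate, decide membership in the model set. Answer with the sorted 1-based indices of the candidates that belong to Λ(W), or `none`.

Numerically β ≈ 1.618034 and β' = −1/β ≈ -0.618034.
#1 (3,5): internal coord 3 + (5)·β' = -0.090170; -0.090170 ∉ [0.8, 1.6) → out
#2 (2,2): internal coord 2 + (2)·β' = +0.763932; +0.763932 ∉ [0.8, 1.6) → out
#3 (3,-8): internal coord 3 + (-8)·β' = +7.944272; +7.944272 ∉ [0.8, 1.6) → out
#4 (-1,-2): internal coord -1 + (-2)·β' = +0.236068; +0.236068 ∉ [0.8, 1.6) → out
#5 (6,8): internal coord 6 + (8)·β' = +1.055728; +1.055728 ∈ [0.8, 1.6) → IN Λ

5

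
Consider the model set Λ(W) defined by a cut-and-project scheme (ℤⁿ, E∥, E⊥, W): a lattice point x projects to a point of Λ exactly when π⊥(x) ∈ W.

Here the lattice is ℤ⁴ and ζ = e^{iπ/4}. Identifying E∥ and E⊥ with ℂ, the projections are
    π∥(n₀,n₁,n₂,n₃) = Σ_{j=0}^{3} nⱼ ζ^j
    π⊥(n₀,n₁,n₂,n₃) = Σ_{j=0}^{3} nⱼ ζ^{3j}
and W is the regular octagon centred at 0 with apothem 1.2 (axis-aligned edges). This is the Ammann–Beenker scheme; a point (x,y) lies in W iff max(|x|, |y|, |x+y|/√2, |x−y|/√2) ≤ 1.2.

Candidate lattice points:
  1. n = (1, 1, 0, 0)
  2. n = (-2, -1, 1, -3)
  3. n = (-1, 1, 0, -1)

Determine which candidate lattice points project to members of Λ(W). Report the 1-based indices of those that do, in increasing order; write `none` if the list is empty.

1

π⊥(n) = n₀ + n₁ζ³ + n₂ζ⁶ + n₃ζ⁹ where ζ = e^{iπ/4}.
#1 (1, 1, 0, 0): internal (0.29289, 0.70711); octagon support 0.70711 vs apothem 1.2 → ∈ W
#2 (-2, -1, 1, -3): internal (-3.41421, -3.82843); octagon support 5.12132 vs apothem 1.2 → ∉ W
#3 (-1, 1, 0, -1): internal (-2.41421, 0.00000); octagon support 2.41421 vs apothem 1.2 → ∉ W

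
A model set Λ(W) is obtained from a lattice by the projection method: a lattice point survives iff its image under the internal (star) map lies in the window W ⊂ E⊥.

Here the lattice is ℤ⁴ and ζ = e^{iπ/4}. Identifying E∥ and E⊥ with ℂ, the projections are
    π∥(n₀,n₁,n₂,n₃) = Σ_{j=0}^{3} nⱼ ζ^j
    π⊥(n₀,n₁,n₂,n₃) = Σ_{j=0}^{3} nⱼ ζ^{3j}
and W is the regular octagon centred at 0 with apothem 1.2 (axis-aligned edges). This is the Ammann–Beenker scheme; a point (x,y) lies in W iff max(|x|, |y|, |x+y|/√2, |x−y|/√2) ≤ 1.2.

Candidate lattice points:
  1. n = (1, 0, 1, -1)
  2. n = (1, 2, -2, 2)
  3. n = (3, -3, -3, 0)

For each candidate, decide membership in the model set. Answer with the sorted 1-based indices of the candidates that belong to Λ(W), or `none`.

none

Internal map: ζ^{3j} for j=0..3 gives (1,0), (−√2/2,√2/2), (0,−1), (√2/2,√2/2).
#1 (1, 0, 1, -1): internal (0.292893, -1.707107); octagon support 1.707107 vs apothem 1.2 → ∉ W
#2 (1, 2, -2, 2): internal (1.000000, 4.828427); octagon support 4.828427 vs apothem 1.2 → ∉ W
#3 (3, -3, -3, 0): internal (5.121320, 0.878680); octagon support 5.121320 vs apothem 1.2 → ∉ W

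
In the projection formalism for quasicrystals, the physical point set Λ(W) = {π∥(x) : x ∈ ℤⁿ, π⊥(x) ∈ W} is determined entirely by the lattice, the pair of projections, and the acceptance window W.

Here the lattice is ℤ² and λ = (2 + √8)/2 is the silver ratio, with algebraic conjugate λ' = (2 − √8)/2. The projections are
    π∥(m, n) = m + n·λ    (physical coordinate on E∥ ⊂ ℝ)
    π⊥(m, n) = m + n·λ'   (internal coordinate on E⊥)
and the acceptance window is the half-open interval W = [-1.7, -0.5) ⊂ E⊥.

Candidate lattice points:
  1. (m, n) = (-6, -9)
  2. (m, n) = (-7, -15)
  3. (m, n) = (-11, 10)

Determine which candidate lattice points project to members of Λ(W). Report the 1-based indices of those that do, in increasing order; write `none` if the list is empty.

2

Compute λ' = (2−√8)/2 = -0.4142, so π⊥(m,n) = m -0.4142·n.
#1 (-6,-9): internal coord -6 + (-9)·λ' = -2.2721; -2.2721 ∉ [-1.7, -0.5) → out
#2 (-7,-15): internal coord -7 + (-15)·λ' = -0.7868; -0.7868 ∈ [-1.7, -0.5) → IN Λ
#3 (-11,10): internal coord -11 + (10)·λ' = -15.1421; -15.1421 ∉ [-1.7, -0.5) → out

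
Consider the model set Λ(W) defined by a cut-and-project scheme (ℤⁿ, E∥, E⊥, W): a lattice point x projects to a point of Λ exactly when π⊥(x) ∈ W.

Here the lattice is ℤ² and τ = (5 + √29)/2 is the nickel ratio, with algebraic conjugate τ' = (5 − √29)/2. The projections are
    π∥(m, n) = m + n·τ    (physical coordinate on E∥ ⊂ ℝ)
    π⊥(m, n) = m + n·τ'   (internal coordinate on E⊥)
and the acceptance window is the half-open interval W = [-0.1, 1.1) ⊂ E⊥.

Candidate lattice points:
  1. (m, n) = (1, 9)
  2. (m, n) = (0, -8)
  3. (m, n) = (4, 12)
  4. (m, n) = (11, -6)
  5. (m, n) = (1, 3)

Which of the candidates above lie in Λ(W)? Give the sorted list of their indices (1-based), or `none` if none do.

5

τ' = (5−√29)/2 ≈ -0.19258.
#1 (1,9): internal coord 1 + (9)·τ' = -0.73324; -0.73324 ∉ [-0.1, 1.1) → out
#2 (0,-8): internal coord 0 + (-8)·τ' = +1.54066; +1.54066 ∉ [-0.1, 1.1) → out
#3 (4,12): internal coord 4 + (12)·τ' = +1.68901; +1.68901 ∉ [-0.1, 1.1) → out
#4 (11,-6): internal coord 11 + (-6)·τ' = +12.15549; +12.15549 ∉ [-0.1, 1.1) → out
#5 (1,3): internal coord 1 + (3)·τ' = +0.42225; +0.42225 ∈ [-0.1, 1.1) → IN Λ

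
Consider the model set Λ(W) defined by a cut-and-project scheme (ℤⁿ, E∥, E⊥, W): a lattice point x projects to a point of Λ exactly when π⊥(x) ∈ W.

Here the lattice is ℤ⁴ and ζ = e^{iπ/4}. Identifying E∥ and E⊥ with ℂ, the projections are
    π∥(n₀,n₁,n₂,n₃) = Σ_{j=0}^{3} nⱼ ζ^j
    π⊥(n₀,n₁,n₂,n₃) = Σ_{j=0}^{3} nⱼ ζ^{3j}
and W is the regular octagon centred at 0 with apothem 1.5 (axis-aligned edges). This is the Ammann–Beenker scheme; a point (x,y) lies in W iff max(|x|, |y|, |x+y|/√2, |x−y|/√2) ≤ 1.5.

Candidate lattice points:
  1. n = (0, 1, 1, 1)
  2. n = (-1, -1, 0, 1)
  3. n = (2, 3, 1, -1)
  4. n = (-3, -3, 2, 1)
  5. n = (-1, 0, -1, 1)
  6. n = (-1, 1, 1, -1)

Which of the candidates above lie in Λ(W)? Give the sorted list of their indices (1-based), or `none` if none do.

1, 2, 3

π⊥(n) = n₀ + n₁ζ³ + n₂ζ⁶ + n₃ζ⁹ where ζ = e^{iπ/4}.
candidate 1: n = (0, 1, 1, 1) → π⊥ ≈ (+0.000000, +0.414214); max(|x|,|y|,|x±y|/√2) = 0.414214 ≤ 1.5 ⇒ ∈ W
candidate 2: n = (-1, -1, 0, 1) → π⊥ ≈ (+0.414214, +0.000000); max(|x|,|y|,|x±y|/√2) = 0.414214 ≤ 1.5 ⇒ ∈ W
candidate 3: n = (2, 3, 1, -1) → π⊥ ≈ (-0.828427, +0.414214); max(|x|,|y|,|x±y|/√2) = 0.878680 ≤ 1.5 ⇒ ∈ W
candidate 4: n = (-3, -3, 2, 1) → π⊥ ≈ (-0.171573, -3.414214); max(|x|,|y|,|x±y|/√2) = 3.414214 > 1.5 ⇒ ∉ W
candidate 5: n = (-1, 0, -1, 1) → π⊥ ≈ (-0.292893, +1.707107); max(|x|,|y|,|x±y|/√2) = 1.707107 > 1.5 ⇒ ∉ W
candidate 6: n = (-1, 1, 1, -1) → π⊥ ≈ (-2.414214, -1.000000); max(|x|,|y|,|x±y|/√2) = 2.414214 > 1.5 ⇒ ∉ W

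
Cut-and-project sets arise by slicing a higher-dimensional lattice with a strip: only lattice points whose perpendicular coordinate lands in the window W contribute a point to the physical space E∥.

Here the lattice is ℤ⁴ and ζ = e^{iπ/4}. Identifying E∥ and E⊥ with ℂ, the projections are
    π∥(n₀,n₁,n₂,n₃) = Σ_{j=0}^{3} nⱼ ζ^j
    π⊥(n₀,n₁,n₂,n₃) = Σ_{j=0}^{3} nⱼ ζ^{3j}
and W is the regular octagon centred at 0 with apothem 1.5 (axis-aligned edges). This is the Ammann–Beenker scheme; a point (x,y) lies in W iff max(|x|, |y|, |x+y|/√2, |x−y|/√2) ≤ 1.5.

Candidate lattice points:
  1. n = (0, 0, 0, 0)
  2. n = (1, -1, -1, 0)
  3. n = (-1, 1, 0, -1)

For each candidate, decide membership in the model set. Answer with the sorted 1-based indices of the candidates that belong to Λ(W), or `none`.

π⊥(n) = n₀ + n₁ζ³ + n₂ζ⁶ + n₃ζ⁹ where ζ = e^{iπ/4}.
#1 (0, 0, 0, 0): internal (0.00000, 0.00000); octagon support 0.00000 vs apothem 1.5 → ∈ W
#2 (1, -1, -1, 0): internal (1.70711, 0.29289); octagon support 1.70711 vs apothem 1.5 → ∉ W
#3 (-1, 1, 0, -1): internal (-2.41421, 0.00000); octagon support 2.41421 vs apothem 1.5 → ∉ W

1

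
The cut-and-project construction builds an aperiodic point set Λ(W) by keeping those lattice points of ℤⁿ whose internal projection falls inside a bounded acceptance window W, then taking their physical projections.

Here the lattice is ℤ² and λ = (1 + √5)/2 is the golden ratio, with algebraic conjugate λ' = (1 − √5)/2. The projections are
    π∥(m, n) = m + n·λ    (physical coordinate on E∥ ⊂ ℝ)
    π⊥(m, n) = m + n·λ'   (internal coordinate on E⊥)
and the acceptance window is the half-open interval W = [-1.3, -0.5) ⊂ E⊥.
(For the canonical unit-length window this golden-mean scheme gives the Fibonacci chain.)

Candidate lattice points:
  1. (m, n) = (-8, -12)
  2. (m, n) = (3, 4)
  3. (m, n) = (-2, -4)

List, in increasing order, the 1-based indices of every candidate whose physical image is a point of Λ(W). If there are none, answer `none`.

1

Compute λ' = (1−√5)/2 = -0.6180, so π⊥(m,n) = m -0.6180·n.
[1] lift (-8,-12): star map gives -0.5836; window check -1.3 ≤ -0.5836 < -0.5 is true → IN Λ
[2] lift (3,4): star map gives 0.5279; window check -1.3 ≤ 0.5279 < -0.5 is false → out
[3] lift (-2,-4): star map gives 0.4721; window check -1.3 ≤ 0.4721 < -0.5 is false → out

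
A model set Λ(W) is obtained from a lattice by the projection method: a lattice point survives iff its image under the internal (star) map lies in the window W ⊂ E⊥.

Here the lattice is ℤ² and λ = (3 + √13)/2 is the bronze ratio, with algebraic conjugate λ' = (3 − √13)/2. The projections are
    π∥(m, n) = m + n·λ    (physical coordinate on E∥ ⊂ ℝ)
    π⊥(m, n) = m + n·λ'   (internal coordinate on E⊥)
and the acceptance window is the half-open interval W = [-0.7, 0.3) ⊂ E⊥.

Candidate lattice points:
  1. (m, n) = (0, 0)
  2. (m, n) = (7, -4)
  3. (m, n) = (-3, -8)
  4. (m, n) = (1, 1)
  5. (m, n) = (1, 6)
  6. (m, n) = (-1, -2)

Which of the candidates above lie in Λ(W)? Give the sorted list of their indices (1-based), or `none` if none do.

λ' = (3−√13)/2 ≈ -0.30278.
candidate 1: (m,n)=(0,0) → π∥ = 0+0·λ ≈ 0.00000, π⊥ = 0+0·λ' ≈ 0.00000 ∈ [-0.7, 0.3) ⇒ IN Λ
candidate 2: (m,n)=(7,-4) → π∥ = 7-4·λ ≈ -6.21110, π⊥ = 7-4·λ' ≈ 8.21110 ∉ [-0.7, 0.3) ⇒ out
candidate 3: (m,n)=(-3,-8) → π∥ = -3-8·λ ≈ -29.42221, π⊥ = -3-8·λ' ≈ -0.57779 ∈ [-0.7, 0.3) ⇒ IN Λ
candidate 4: (m,n)=(1,1) → π∥ = 1+1·λ ≈ 4.30278, π⊥ = 1+1·λ' ≈ 0.69722 ∉ [-0.7, 0.3) ⇒ out
candidate 5: (m,n)=(1,6) → π∥ = 1+6·λ ≈ 20.81665, π⊥ = 1+6·λ' ≈ -0.81665 ∉ [-0.7, 0.3) ⇒ out
candidate 6: (m,n)=(-1,-2) → π∥ = -1-2·λ ≈ -7.60555, π⊥ = -1-2·λ' ≈ -0.39445 ∈ [-0.7, 0.3) ⇒ IN Λ

1, 3, 6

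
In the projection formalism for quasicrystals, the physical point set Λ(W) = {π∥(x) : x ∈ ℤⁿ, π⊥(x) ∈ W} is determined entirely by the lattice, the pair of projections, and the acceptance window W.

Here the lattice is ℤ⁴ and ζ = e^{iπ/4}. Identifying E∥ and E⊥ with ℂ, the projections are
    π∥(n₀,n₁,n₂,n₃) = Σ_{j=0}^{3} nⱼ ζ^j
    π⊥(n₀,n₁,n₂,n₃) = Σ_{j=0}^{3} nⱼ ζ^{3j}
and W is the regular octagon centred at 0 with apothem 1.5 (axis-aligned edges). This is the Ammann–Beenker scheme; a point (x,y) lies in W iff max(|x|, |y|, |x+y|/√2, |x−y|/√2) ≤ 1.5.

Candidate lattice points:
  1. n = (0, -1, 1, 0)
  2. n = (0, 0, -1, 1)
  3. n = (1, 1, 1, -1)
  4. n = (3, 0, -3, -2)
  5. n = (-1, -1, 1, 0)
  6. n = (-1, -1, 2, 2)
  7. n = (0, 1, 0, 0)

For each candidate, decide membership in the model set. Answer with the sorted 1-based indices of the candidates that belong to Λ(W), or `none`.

π⊥(n) = n₀ + n₁ζ³ + n₂ζ⁶ + n₃ζ⁹ where ζ = e^{iπ/4}.
#1 (0, -1, 1, 0): internal (0.70711, -1.70711); octagon support 1.70711 vs apothem 1.5 → ∉ W
#2 (0, 0, -1, 1): internal (0.70711, 1.70711); octagon support 1.70711 vs apothem 1.5 → ∉ W
#3 (1, 1, 1, -1): internal (-0.41421, -1.00000); octagon support 1.00000 vs apothem 1.5 → ∈ W
#4 (3, 0, -3, -2): internal (1.58579, 1.58579); octagon support 2.24264 vs apothem 1.5 → ∉ W
#5 (-1, -1, 1, 0): internal (-0.29289, -1.70711); octagon support 1.70711 vs apothem 1.5 → ∉ W
#6 (-1, -1, 2, 2): internal (1.12132, -1.29289); octagon support 1.70711 vs apothem 1.5 → ∉ W
#7 (0, 1, 0, 0): internal (-0.70711, 0.70711); octagon support 1.00000 vs apothem 1.5 → ∈ W

3, 7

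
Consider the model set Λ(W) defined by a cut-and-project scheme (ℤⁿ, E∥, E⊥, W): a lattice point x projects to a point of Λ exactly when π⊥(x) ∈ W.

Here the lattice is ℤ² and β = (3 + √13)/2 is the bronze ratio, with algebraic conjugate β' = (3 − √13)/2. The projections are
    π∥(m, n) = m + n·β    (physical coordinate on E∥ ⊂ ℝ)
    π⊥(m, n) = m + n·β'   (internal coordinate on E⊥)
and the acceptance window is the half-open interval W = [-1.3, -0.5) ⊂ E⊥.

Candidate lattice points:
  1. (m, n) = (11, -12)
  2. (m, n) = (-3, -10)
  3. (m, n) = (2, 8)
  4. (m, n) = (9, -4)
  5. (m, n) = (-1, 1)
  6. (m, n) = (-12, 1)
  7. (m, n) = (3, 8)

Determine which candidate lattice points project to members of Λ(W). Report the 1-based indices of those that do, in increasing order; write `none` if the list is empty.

none

Numerically β ≈ 3.30278 and β' = −1/β ≈ -0.30278.
#1 (11,-12): internal coord 11 + (-12)·β' = +14.63331; +14.63331 ∉ [-1.3, -0.5) → out
#2 (-3,-10): internal coord -3 + (-10)·β' = +0.02776; +0.02776 ∉ [-1.3, -0.5) → out
#3 (2,8): internal coord 2 + (8)·β' = -0.42221; -0.42221 ∉ [-1.3, -0.5) → out
#4 (9,-4): internal coord 9 + (-4)·β' = +10.21110; +10.21110 ∉ [-1.3, -0.5) → out
#5 (-1,1): internal coord -1 + (1)·β' = -1.30278; -1.30278 ∉ [-1.3, -0.5) → out
#6 (-12,1): internal coord -12 + (1)·β' = -12.30278; -12.30278 ∉ [-1.3, -0.5) → out
#7 (3,8): internal coord 3 + (8)·β' = +0.57779; +0.57779 ∉ [-1.3, -0.5) → out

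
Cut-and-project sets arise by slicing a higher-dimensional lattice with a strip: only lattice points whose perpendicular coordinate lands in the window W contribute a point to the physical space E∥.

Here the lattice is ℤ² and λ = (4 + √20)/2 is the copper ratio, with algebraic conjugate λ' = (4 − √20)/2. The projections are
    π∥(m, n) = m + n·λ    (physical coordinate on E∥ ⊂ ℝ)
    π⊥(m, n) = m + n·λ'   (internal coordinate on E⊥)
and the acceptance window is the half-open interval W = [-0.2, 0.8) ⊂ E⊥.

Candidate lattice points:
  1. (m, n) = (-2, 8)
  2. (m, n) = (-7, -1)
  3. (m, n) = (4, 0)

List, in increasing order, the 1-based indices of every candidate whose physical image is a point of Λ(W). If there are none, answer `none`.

λ' = (4−√20)/2 ≈ -0.236068.
candidate 1: (m,n)=(-2,8) → π∥ = -2+8·λ ≈ 31.888544, π⊥ = -2+8·λ' ≈ -3.888544 ∉ [-0.2, 0.8) ⇒ out
candidate 2: (m,n)=(-7,-1) → π∥ = -7-1·λ ≈ -11.236068, π⊥ = -7-1·λ' ≈ -6.763932 ∉ [-0.2, 0.8) ⇒ out
candidate 3: (m,n)=(4,0) → π∥ = 4+0·λ ≈ 4.000000, π⊥ = 4+0·λ' ≈ 4.000000 ∉ [-0.2, 0.8) ⇒ out

none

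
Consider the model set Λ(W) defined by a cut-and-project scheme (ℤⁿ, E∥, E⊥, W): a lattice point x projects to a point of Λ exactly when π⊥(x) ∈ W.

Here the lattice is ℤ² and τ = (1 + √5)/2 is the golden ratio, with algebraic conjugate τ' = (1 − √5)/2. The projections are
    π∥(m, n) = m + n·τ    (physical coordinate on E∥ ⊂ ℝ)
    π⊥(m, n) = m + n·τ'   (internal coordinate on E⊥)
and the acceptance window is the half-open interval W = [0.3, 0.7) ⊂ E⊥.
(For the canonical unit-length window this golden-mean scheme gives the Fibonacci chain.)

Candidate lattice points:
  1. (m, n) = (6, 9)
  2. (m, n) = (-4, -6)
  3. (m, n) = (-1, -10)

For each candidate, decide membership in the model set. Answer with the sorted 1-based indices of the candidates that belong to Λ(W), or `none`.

1

Compute τ' = (1−√5)/2 = -0.6180, so π⊥(m,n) = m -0.6180·n.
candidate 1: (m,n)=(6,9) → π∥ = 6+9·τ ≈ 20.5623, π⊥ = 6+9·τ' ≈ 0.4377 ∈ [0.3, 0.7) ⇒ IN Λ
candidate 2: (m,n)=(-4,-6) → π∥ = -4-6·τ ≈ -13.7082, π⊥ = -4-6·τ' ≈ -0.2918 ∉ [0.3, 0.7) ⇒ out
candidate 3: (m,n)=(-1,-10) → π∥ = -1-10·τ ≈ -17.1803, π⊥ = -1-10·τ' ≈ 5.1803 ∉ [0.3, 0.7) ⇒ out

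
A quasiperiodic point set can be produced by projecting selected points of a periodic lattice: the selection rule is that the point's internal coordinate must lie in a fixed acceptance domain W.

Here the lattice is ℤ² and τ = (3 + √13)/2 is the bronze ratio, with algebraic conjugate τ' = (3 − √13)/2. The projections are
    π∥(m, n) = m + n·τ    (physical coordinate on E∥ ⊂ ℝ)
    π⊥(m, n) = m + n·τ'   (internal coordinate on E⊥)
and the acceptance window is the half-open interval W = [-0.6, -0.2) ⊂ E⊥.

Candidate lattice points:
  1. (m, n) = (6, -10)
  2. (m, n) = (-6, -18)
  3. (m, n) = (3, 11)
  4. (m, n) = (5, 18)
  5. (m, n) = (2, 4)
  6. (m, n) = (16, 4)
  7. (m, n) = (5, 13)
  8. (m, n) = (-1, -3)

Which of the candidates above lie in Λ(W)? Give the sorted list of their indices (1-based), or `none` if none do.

2, 3, 4

τ' = (3−√13)/2 ≈ -0.302776.
[1] lift (6,-10): star map gives 9.027756; window check -0.6 ≤ 9.027756 < -0.2 is false → out
[2] lift (-6,-18): star map gives -0.550039; window check -0.6 ≤ -0.550039 < -0.2 is true → IN Λ
[3] lift (3,11): star map gives -0.330532; window check -0.6 ≤ -0.330532 < -0.2 is true → IN Λ
[4] lift (5,18): star map gives -0.449961; window check -0.6 ≤ -0.449961 < -0.2 is true → IN Λ
[5] lift (2,4): star map gives 0.788897; window check -0.6 ≤ 0.788897 < -0.2 is false → out
[6] lift (16,4): star map gives 14.788897; window check -0.6 ≤ 14.788897 < -0.2 is false → out
[7] lift (5,13): star map gives 1.063917; window check -0.6 ≤ 1.063917 < -0.2 is false → out
[8] lift (-1,-3): star map gives -0.091673; window check -0.6 ≤ -0.091673 < -0.2 is false → out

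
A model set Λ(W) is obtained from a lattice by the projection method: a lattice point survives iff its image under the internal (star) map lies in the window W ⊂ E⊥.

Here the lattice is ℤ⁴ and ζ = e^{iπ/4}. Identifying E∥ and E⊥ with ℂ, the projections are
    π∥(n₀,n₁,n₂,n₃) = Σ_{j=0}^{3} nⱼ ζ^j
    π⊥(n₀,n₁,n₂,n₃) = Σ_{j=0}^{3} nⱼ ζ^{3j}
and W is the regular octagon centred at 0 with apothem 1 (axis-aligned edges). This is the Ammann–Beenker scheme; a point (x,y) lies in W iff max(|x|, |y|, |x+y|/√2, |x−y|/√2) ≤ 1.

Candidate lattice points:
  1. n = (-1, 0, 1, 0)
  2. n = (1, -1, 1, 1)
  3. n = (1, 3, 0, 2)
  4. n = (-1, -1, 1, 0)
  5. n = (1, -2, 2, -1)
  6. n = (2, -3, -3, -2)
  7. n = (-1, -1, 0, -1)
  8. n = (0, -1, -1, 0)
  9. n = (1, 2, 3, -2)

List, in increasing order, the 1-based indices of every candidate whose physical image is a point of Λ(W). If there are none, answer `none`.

Internal map: ζ^{3j} for j=0..3 gives (1,0), (−√2/2,√2/2), (0,−1), (√2/2,√2/2).
#1 (-1, 0, 1, 0): internal (-1.000000, -1.000000); octagon support 1.414214 vs apothem 1 → ∉ W
#2 (1, -1, 1, 1): internal (2.414214, -1.000000); octagon support 2.414214 vs apothem 1 → ∉ W
#3 (1, 3, 0, 2): internal (0.292893, 3.535534); octagon support 3.535534 vs apothem 1 → ∉ W
#4 (-1, -1, 1, 0): internal (-0.292893, -1.707107); octagon support 1.707107 vs apothem 1 → ∉ W
#5 (1, -2, 2, -1): internal (1.707107, -4.121320); octagon support 4.121320 vs apothem 1 → ∉ W
#6 (2, -3, -3, -2): internal (2.707107, -0.535534); octagon support 2.707107 vs apothem 1 → ∉ W
#7 (-1, -1, 0, -1): internal (-1.000000, -1.414214); octagon support 1.707107 vs apothem 1 → ∉ W
#8 (0, -1, -1, 0): internal (0.707107, 0.292893); octagon support 0.707107 vs apothem 1 → ∈ W
#9 (1, 2, 3, -2): internal (-1.828427, -3.000000); octagon support 3.414214 vs apothem 1 → ∉ W

8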